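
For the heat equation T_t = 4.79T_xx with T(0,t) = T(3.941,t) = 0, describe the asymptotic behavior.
T → 0. Heat diffuses out through both boundaries.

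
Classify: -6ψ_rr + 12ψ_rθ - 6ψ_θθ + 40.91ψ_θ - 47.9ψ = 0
Parabolic (discriminant = 0).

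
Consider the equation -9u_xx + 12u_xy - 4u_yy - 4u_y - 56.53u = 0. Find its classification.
Parabolic. (A = -9, B = 12, C = -4 gives B² - 4AC = 0.)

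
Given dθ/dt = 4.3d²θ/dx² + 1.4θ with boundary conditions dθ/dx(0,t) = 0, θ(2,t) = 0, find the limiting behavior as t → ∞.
θ → 0. Diffusion dominates reaction (r=1.4 < κπ²/(4L²)≈2.65); solution decays.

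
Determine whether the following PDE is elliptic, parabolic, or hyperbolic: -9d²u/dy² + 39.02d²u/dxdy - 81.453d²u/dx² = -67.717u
Rewriting in standard form: -81.453d²u/dx² + 39.02d²u/dxdy - 9d²u/dy² + 67.717u = 0. Coefficients: A = -81.453, B = 39.02, C = -9. B² - 4AC = -1409.7476, which is negative, so the equation is elliptic.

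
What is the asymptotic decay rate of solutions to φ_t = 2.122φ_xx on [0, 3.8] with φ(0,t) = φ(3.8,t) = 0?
Eigenvalues: λₙ = 2.122n²π²/3.8².
First three modes:
  n=1: λ₁ = 2.122π²/3.8² ≈ 1.45
  n=2: λ₂ = 8.488π²/3.8² ≈ 5.801 (4× faster decay)
  n=3: λ₃ = 19.098π²/3.8² ≈ 13.053 (9× faster decay)
As t → ∞, higher modes decay exponentially faster. The n=1 mode dominates: φ ~ c₁ sin(πx/3.8) e^{-λ₁t}.
Decay rate: λ₁ = 2.122π²/3.8² ≈ 1.45.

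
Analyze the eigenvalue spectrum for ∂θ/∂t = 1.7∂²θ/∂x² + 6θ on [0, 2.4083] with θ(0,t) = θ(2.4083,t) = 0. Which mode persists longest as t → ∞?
Eigenvalues: λₙ = 1.7n²π²/2.4083² - 6.
First three modes:
  n=1: λ₁ = 1.7π²/2.4083² - 6 ≈ -3.107
  n=2: λ₂ = 6.8π²/2.4083² - 6 ≈ 5.571
  n=3: λ₃ = 15.3π²/2.4083² - 6 ≈ 20.036
Since 1.7π²/2.4083² ≈ 2.893 < 6, λ₁ < 0.
The n=1 mode grows fastest (−λₙ is largest for n=1) → dominates.
Asymptotic: θ ~ c₁ sin(πx/2.4083) e^{3.107t} (exponential growth at rate −λ₁ ≈ 3.107).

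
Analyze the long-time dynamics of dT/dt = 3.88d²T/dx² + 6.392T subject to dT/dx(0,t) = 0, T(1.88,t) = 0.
Long-time behavior: T grows unboundedly. Reaction dominates diffusion (r=6.392 > κπ²/(4L²)≈2.71); solution grows exponentially.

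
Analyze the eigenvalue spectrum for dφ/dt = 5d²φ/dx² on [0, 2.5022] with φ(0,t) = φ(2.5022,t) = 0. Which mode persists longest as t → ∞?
Eigenvalues: λₙ = 5n²π²/2.5022².
First three modes:
  n=1: λ₁ = 5π²/2.5022² ≈ 7.882
  n=2: λ₂ = 20π²/2.5022² ≈ 31.527 (4× faster decay)
  n=3: λ₃ = 45π²/2.5022² ≈ 70.936 (9× faster decay)
As t → ∞, higher modes decay exponentially faster. The n=1 mode dominates: φ ~ c₁ sin(πx/2.5022) e^{-λ₁t}.
Decay rate: λ₁ = 5π²/2.5022² ≈ 7.882.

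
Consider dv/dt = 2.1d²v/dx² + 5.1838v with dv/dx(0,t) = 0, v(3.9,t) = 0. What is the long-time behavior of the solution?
As t → ∞, v grows unboundedly. Reaction dominates diffusion (r=5.1838 > κπ²/(4L²)≈0.34); solution grows exponentially.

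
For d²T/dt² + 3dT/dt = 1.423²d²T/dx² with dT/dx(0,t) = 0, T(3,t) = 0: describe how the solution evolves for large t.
T → 0. Damping (γ=3) dissipates energy; oscillations decay exponentially.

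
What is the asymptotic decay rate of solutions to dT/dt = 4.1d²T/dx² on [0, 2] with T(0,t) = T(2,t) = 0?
Eigenvalues: λₙ = 4.1n²π²/2².
First three modes:
  n=1: λ₁ = 4.1π²/2² ≈ 10.116
  n=2: λ₂ = 16.4π²/2² ≈ 40.465 (4× faster decay)
  n=3: λ₃ = 36.9π²/2² ≈ 91.047 (9× faster decay)
As t → ∞, higher modes decay exponentially faster. The n=1 mode dominates: T ~ c₁ sin(πx/2) e^{-λ₁t}.
Decay rate: λ₁ = 4.1π²/2² ≈ 10.116.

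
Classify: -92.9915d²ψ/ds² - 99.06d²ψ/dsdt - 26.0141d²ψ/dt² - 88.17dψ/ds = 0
Hyperbolic (discriminant = 136.5228794).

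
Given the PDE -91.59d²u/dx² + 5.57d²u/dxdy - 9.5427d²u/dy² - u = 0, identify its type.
The second-order coefficients are A = -91.59, B = 5.57, C = -9.5427. Since B² - 4AC = -3465.038672 < 0, this is an elliptic PDE.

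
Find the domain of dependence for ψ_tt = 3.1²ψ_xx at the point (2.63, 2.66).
Domain of dependence: [-5.616, 10.876]. Signals travel at speed 3.1, so data within |x - 2.63| ≤ 3.1·2.66 = 8.246 can reach the point.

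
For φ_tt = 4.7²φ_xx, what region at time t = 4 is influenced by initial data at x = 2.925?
Domain of influence: [-15.875, 21.725]. Data at x = 2.925 spreads outward at speed 4.7.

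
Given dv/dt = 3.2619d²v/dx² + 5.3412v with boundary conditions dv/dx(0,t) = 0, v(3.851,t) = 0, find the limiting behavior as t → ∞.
v grows unboundedly. Reaction dominates diffusion (r=5.3412 > κπ²/(4L²)≈0.54); solution grows exponentially.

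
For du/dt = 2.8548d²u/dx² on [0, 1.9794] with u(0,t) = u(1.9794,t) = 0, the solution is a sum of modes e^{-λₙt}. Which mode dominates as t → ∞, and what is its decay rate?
Eigenvalues: λₙ = 2.8548n²π²/1.9794².
First three modes:
  n=1: λ₁ = 2.8548π²/1.9794² ≈ 7.191
  n=2: λ₂ = 11.4192π²/1.9794² ≈ 28.765 (4× faster decay)
  n=3: λ₃ = 25.6932π²/1.9794² ≈ 64.722 (9× faster decay)
As t → ∞, higher modes decay exponentially faster. The n=1 mode dominates: u ~ c₁ sin(πx/1.9794) e^{-λ₁t}.
Decay rate: λ₁ = 2.8548π²/1.9794² ≈ 7.191.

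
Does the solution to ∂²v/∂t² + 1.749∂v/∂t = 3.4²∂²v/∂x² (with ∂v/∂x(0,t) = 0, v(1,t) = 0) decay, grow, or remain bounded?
v → 0. Damping (γ=1.749) dissipates energy; oscillations decay exponentially.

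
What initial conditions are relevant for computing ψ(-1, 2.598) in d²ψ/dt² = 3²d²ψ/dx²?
Domain of dependence: [-8.794, 6.794]. Signals travel at speed 3, so data within |x - -1| ≤ 3·2.598 = 7.794 can reach the point.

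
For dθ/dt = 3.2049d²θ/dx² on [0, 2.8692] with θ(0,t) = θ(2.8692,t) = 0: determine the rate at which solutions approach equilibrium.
Eigenvalues: λₙ = 3.2049n²π²/2.8692².
First three modes:
  n=1: λ₁ = 3.2049π²/2.8692² ≈ 3.842
  n=2: λ₂ = 12.8196π²/2.8692² ≈ 15.369 (4× faster decay)
  n=3: λ₃ = 28.8441π²/2.8692² ≈ 34.581 (9× faster decay)
As t → ∞, higher modes decay exponentially faster. The n=1 mode dominates: θ ~ c₁ sin(πx/2.8692) e^{-λ₁t}.
Decay rate: λ₁ = 3.2049π²/2.8692² ≈ 3.842.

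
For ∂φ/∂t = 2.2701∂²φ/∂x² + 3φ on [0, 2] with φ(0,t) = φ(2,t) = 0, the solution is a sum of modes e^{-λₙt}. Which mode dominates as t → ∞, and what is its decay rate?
Eigenvalues: λₙ = 2.2701n²π²/2² - 3.
First three modes:
  n=1: λ₁ = 2.2701π²/2² - 3 ≈ 2.601
  n=2: λ₂ = 9.0804π²/2² - 3 ≈ 19.405
  n=3: λ₃ = 20.4309π²/2² - 3 ≈ 47.411
Since 2.2701π²/2² ≈ 5.601 > 3, all λₙ > 0.
The n=1 mode decays slowest → dominates as t → ∞.
Asymptotic: φ ~ c₁ sin(πx/2) e^{-λ₁t} with decay rate λ₁ ≈ 2.601.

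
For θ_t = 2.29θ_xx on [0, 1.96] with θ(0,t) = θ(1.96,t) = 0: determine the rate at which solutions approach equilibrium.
Eigenvalues: λₙ = 2.29n²π²/1.96².
First three modes:
  n=1: λ₁ = 2.29π²/1.96² ≈ 5.883
  n=2: λ₂ = 9.16π²/1.96² ≈ 23.533 (4× faster decay)
  n=3: λ₃ = 20.61π²/1.96² ≈ 52.95 (9× faster decay)
As t → ∞, higher modes decay exponentially faster. The n=1 mode dominates: θ ~ c₁ sin(πx/1.96) e^{-λ₁t}.
Decay rate: λ₁ = 2.29π²/1.96² ≈ 5.883.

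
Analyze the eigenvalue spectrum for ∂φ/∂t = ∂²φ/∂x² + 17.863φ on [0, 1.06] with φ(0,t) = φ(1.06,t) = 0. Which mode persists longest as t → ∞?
Eigenvalues: λₙ = n²π²/1.06² - 17.863.
First three modes:
  n=1: λ₁ = π²/1.06² - 17.863 ≈ -9.079
  n=2: λ₂ = 4π²/1.06² - 17.863 ≈ 17.273
  n=3: λ₃ = 9π²/1.06² - 17.863 ≈ 61.192
Since π²/1.06² ≈ 8.784 < 17.863, λ₁ < 0.
The n=1 mode grows fastest (−λₙ is largest for n=1) → dominates.
Asymptotic: φ ~ c₁ sin(πx/1.06) e^{9.079t} (exponential growth at rate −λ₁ ≈ 9.079).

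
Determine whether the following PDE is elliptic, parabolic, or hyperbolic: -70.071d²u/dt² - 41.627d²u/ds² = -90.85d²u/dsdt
Rewriting in standard form: -41.627d²u/ds² + 90.85d²u/dsdt - 70.071d²u/dt² = 0. Coefficients: A = -41.627, B = 90.85, C = -70.071. B² - 4AC = -3413.659568, which is negative, so the equation is elliptic.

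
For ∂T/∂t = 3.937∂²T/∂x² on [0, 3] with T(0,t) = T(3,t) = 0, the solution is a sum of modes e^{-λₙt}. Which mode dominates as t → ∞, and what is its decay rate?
Eigenvalues: λₙ = 3.937n²π²/3².
First three modes:
  n=1: λ₁ = 3.937π²/3² ≈ 4.317
  n=2: λ₂ = 15.748π²/3² ≈ 17.27 (4× faster decay)
  n=3: λ₃ = 35.433π²/3² ≈ 38.857 (9× faster decay)
As t → ∞, higher modes decay exponentially faster. The n=1 mode dominates: T ~ c₁ sin(πx/3) e^{-λ₁t}.
Decay rate: λ₁ = 3.937π²/3² ≈ 4.317.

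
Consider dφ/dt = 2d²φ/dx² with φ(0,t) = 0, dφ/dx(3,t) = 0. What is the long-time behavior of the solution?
As t → ∞, φ → 0. Heat escapes through the Dirichlet boundary.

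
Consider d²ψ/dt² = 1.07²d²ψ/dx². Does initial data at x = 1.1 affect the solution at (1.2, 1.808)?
Yes. The domain of dependence is [-0.73456, 3.13456], and 1.1 ∈ [-0.73456, 3.13456].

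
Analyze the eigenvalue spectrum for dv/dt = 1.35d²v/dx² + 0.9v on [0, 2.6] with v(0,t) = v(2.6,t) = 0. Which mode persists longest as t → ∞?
Eigenvalues: λₙ = 1.35n²π²/2.6² - 0.9.
First three modes:
  n=1: λ₁ = 1.35π²/2.6² - 0.9 ≈ 1.071
  n=2: λ₂ = 5.4π²/2.6² - 0.9 ≈ 6.984
  n=3: λ₃ = 12.15π²/2.6² - 0.9 ≈ 16.839
Since 1.35π²/2.6² ≈ 1.971 > 0.9, all λₙ > 0.
The n=1 mode decays slowest → dominates as t → ∞.
Asymptotic: v ~ c₁ sin(πx/2.6) e^{-λ₁t} with decay rate λ₁ ≈ 1.071.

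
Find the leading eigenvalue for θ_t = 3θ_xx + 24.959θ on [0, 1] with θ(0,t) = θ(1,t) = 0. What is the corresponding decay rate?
Eigenvalues: λₙ = 3n²π²/1² - 24.959.
First three modes:
  n=1: λ₁ = 3π² - 24.959 ≈ 4.65
  n=2: λ₂ = 12π² - 24.959 ≈ 93.476
  n=3: λ₃ = 27π² - 24.959 ≈ 241.52
Since 3π² ≈ 29.609 > 24.959, all λₙ > 0.
The n=1 mode decays slowest → dominates as t → ∞.
Asymptotic: θ ~ c₁ sin(πx/1) e^{-λ₁t} with decay rate λ₁ ≈ 4.65.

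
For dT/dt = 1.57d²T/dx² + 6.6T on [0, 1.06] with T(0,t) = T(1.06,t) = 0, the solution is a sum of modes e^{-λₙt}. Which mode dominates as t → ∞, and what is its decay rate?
Eigenvalues: λₙ = 1.57n²π²/1.06² - 6.6.
First three modes:
  n=1: λ₁ = 1.57π²/1.06² - 6.6 ≈ 7.191
  n=2: λ₂ = 6.28π²/1.06² - 6.6 ≈ 48.563
  n=3: λ₃ = 14.13π²/1.06² - 6.6 ≈ 117.517
Since 1.57π²/1.06² ≈ 13.791 > 6.6, all λₙ > 0.
The n=1 mode decays slowest → dominates as t → ∞.
Asymptotic: T ~ c₁ sin(πx/1.06) e^{-λ₁t} with decay rate λ₁ ≈ 7.191.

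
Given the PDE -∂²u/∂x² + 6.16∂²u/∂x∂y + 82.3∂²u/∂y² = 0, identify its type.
The second-order coefficients are A = -1, B = 6.16, C = 82.3. Since B² - 4AC = 367.1456 > 0, this is a hyperbolic PDE.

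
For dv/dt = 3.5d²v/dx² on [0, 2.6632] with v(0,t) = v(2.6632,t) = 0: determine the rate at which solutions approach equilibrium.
Eigenvalues: λₙ = 3.5n²π²/2.6632².
First three modes:
  n=1: λ₁ = 3.5π²/2.6632² ≈ 4.87
  n=2: λ₂ = 14π²/2.6632² ≈ 19.481 (4× faster decay)
  n=3: λ₃ = 31.5π²/2.6632² ≈ 43.833 (9× faster decay)
As t → ∞, higher modes decay exponentially faster. The n=1 mode dominates: v ~ c₁ sin(πx/2.6632) e^{-λ₁t}.
Decay rate: λ₁ = 3.5π²/2.6632² ≈ 4.87.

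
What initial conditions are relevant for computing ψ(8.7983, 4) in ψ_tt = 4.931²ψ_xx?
Domain of dependence: [-10.9257, 28.5223]. Signals travel at speed 4.931, so data within |x - 8.7983| ≤ 4.931·4 = 19.724 can reach the point.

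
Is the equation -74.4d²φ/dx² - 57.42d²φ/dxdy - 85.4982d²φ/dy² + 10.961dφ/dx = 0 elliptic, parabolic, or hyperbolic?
Computing B² - 4AC with A = -74.4, B = -57.42, C = -85.4982: discriminant = -22147.20792 (negative). Answer: elliptic.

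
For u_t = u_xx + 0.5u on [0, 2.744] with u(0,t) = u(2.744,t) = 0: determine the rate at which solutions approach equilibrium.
Eigenvalues: λₙ = n²π²/2.744² - 0.5.
First three modes:
  n=1: λ₁ = π²/2.744² - 0.5 ≈ 0.811
  n=2: λ₂ = 4π²/2.744² - 0.5 ≈ 4.743
  n=3: λ₃ = 9π²/2.744² - 0.5 ≈ 11.297
Since π²/2.744² ≈ 1.311 > 0.5, all λₙ > 0.
The n=1 mode decays slowest → dominates as t → ∞.
Asymptotic: u ~ c₁ sin(πx/2.744) e^{-λ₁t} with decay rate λ₁ ≈ 0.811.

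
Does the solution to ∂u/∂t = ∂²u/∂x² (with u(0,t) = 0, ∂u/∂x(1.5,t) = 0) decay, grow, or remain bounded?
u → 0. Heat escapes through the Dirichlet boundary.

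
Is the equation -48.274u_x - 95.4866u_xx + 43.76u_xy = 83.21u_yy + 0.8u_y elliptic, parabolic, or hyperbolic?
Rewriting in standard form: -95.4866u_xx + 43.76u_xy - 83.21u_yy - 48.274u_x - 0.8u_y = 0. Computing B² - 4AC with A = -95.4866, B = 43.76, C = -83.21: discriminant = -29866.822344 (negative). Answer: elliptic.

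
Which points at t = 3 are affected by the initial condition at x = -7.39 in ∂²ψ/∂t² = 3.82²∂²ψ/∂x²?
Domain of influence: [-18.85, 4.07]. Data at x = -7.39 spreads outward at speed 3.82.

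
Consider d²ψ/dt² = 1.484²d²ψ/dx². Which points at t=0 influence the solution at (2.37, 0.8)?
Domain of dependence: [1.1828, 3.5572]. Signals travel at speed 1.484, so data within |x - 2.37| ≤ 1.484·0.8 = 1.1872 can reach the point.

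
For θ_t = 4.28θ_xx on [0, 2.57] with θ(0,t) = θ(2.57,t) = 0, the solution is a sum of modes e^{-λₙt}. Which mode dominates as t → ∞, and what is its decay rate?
Eigenvalues: λₙ = 4.28n²π²/2.57².
First three modes:
  n=1: λ₁ = 4.28π²/2.57² ≈ 6.396
  n=2: λ₂ = 17.12π²/2.57² ≈ 25.582 (4× faster decay)
  n=3: λ₃ = 38.52π²/2.57² ≈ 57.56 (9× faster decay)
As t → ∞, higher modes decay exponentially faster. The n=1 mode dominates: θ ~ c₁ sin(πx/2.57) e^{-λ₁t}.
Decay rate: λ₁ = 4.28π²/2.57² ≈ 6.396.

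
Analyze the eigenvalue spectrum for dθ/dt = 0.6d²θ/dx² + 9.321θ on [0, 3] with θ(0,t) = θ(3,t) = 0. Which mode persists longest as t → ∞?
Eigenvalues: λₙ = 0.6n²π²/3² - 9.321.
First three modes:
  n=1: λ₁ = 0.6π²/3² - 9.321 ≈ -8.663
  n=2: λ₂ = 2.4π²/3² - 9.321 ≈ -6.689
  n=3: λ₃ = 5.4π²/3² - 9.321 ≈ -3.399
Since 0.6π²/3² ≈ 0.658 < 9.321, λ₁ < 0.
The n=1 mode grows fastest (−λₙ is largest for n=1) → dominates.
Asymptotic: θ ~ c₁ sin(πx/3) e^{8.663t} (exponential growth at rate −λ₁ ≈ 8.663).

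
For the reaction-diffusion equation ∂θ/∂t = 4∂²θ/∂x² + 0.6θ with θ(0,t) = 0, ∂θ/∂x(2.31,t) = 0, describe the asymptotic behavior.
θ → 0. Diffusion dominates reaction (r=0.6 < κπ²/(4L²)≈1.85); solution decays.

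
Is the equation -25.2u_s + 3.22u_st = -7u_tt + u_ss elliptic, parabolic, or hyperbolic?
Rewriting in standard form: -u_ss + 3.22u_st + 7u_tt - 25.2u_s = 0. Computing B² - 4AC with A = -1, B = 3.22, C = 7: discriminant = 38.3684 (positive). Answer: hyperbolic.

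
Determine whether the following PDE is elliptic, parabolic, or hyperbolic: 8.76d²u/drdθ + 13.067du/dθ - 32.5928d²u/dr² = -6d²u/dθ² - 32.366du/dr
Rewriting in standard form: -32.5928d²u/dr² + 8.76d²u/drdθ + 6d²u/dθ² + 32.366du/dr + 13.067du/dθ = 0. Coefficients: A = -32.5928, B = 8.76, C = 6. B² - 4AC = 858.9648, which is positive, so the equation is hyperbolic.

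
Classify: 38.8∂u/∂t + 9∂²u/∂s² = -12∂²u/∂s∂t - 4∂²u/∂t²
Rewriting in standard form: 9∂²u/∂s² + 12∂²u/∂s∂t + 4∂²u/∂t² + 38.8∂u/∂t = 0. Parabolic (discriminant = 0).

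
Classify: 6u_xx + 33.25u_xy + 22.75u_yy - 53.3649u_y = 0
Hyperbolic (discriminant = 559.5625).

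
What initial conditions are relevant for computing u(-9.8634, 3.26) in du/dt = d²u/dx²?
The entire real line. The heat equation has infinite propagation speed: any initial disturbance instantly affects all points (though exponentially small far away).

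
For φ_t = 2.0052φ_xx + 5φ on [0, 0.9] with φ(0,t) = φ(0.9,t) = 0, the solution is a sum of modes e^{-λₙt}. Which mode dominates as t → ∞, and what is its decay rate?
Eigenvalues: λₙ = 2.0052n²π²/0.9² - 5.
First three modes:
  n=1: λ₁ = 2.0052π²/0.9² - 5 ≈ 19.433
  n=2: λ₂ = 8.0208π²/0.9² - 5 ≈ 92.731
  n=3: λ₃ = 18.0468π²/0.9² - 5 ≈ 214.895
Since 2.0052π²/0.9² ≈ 24.433 > 5, all λₙ > 0.
The n=1 mode decays slowest → dominates as t → ∞.
Asymptotic: φ ~ c₁ sin(πx/0.9) e^{-λ₁t} with decay rate λ₁ ≈ 19.433.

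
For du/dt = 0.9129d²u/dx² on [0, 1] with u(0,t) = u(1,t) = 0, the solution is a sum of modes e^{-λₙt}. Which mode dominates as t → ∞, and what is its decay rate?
Eigenvalues: λₙ = 0.9129n²π².
First three modes:
  n=1: λ₁ = 0.9129π² ≈ 9.01
  n=2: λ₂ = 3.6516π² ≈ 36.04 (4× faster decay)
  n=3: λ₃ = 8.2161π² ≈ 81.09 (9× faster decay)
As t → ∞, higher modes decay exponentially faster. The n=1 mode dominates: u ~ c₁ sin(πx) e^{-λ₁t}.
Decay rate: λ₁ = 0.9129π² ≈ 9.01.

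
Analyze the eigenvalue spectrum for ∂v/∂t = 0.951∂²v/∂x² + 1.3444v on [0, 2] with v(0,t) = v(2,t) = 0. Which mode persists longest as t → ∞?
Eigenvalues: λₙ = 0.951n²π²/2² - 1.3444.
First three modes:
  n=1: λ₁ = 0.951π²/2² - 1.3444 ≈ 1.002
  n=2: λ₂ = 3.804π²/2² - 1.3444 ≈ 8.042
  n=3: λ₃ = 8.559π²/2² - 1.3444 ≈ 19.774
Since 0.951π²/2² ≈ 2.346 > 1.3444, all λₙ > 0.
The n=1 mode decays slowest → dominates as t → ∞.
Asymptotic: v ~ c₁ sin(πx/2) e^{-λ₁t} with decay rate λ₁ ≈ 1.002.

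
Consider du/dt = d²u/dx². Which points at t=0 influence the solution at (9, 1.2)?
The entire real line. The heat equation has infinite propagation speed: any initial disturbance instantly affects all points (though exponentially small far away).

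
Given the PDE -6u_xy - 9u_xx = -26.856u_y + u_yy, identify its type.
Rewriting in standard form: -9u_xx - 6u_xy - u_yy + 26.856u_y = 0. The second-order coefficients are A = -9, B = -6, C = -1. Since B² - 4AC = 0 = 0, this is a parabolic PDE.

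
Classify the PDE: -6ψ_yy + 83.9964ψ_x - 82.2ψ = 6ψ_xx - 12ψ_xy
Rewriting in standard form: -6ψ_xx + 12ψ_xy - 6ψ_yy + 83.9964ψ_x - 82.2ψ = 0. A = -6, B = 12, C = -6. Discriminant B² - 4AC = 0. Since 0 = 0, parabolic.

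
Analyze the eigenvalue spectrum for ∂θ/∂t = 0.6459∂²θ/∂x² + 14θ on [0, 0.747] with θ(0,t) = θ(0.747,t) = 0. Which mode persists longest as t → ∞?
Eigenvalues: λₙ = 0.6459n²π²/0.747² - 14.
First three modes:
  n=1: λ₁ = 0.6459π²/0.747² - 14 ≈ -2.576
  n=2: λ₂ = 2.5836π²/0.747² - 14 ≈ 31.697
  n=3: λ₃ = 5.8131π²/0.747² - 14 ≈ 88.817
Since 0.6459π²/0.747² ≈ 11.424 < 14, λ₁ < 0.
The n=1 mode grows fastest (−λₙ is largest for n=1) → dominates.
Asymptotic: θ ~ c₁ sin(πx/0.747) e^{2.576t} (exponential growth at rate −λ₁ ≈ 2.576).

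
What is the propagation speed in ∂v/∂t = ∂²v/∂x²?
Infinite. The heat equation is parabolic, not hyperbolic, so disturbances propagate instantly.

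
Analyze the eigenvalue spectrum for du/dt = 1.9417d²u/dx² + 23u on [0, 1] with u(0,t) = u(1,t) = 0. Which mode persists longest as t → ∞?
Eigenvalues: λₙ = 1.9417n²π²/1² - 23.
First three modes:
  n=1: λ₁ = 1.9417π² - 23 ≈ -3.836
  n=2: λ₂ = 7.7668π² - 23 ≈ 53.655
  n=3: λ₃ = 17.4753π² - 23 ≈ 149.474
Since 1.9417π² ≈ 19.164 < 23, λ₁ < 0.
The n=1 mode grows fastest (−λₙ is largest for n=1) → dominates.
Asymptotic: u ~ c₁ sin(πx/1) e^{3.836t} (exponential growth at rate −λ₁ ≈ 3.836).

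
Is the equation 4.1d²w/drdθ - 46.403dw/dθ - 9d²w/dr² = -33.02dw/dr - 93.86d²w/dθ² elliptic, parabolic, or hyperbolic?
Rewriting in standard form: -9d²w/dr² + 4.1d²w/drdθ + 93.86d²w/dθ² + 33.02dw/dr - 46.403dw/dθ = 0. Computing B² - 4AC with A = -9, B = 4.1, C = 93.86: discriminant = 3395.77 (positive). Answer: hyperbolic.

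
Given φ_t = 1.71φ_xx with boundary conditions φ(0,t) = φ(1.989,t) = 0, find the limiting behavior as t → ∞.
φ → 0. Heat diffuses out through both boundaries.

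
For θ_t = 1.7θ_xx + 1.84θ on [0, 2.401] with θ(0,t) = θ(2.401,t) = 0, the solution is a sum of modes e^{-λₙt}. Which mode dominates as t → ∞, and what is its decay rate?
Eigenvalues: λₙ = 1.7n²π²/2.401² - 1.84.
First three modes:
  n=1: λ₁ = 1.7π²/2.401² - 1.84 ≈ 1.07
  n=2: λ₂ = 6.8π²/2.401² - 1.84 ≈ 9.802
  n=3: λ₃ = 15.3π²/2.401² - 1.84 ≈ 24.354
Since 1.7π²/2.401² ≈ 2.91 > 1.84, all λₙ > 0.
The n=1 mode decays slowest → dominates as t → ∞.
Asymptotic: θ ~ c₁ sin(πx/2.401) e^{-λ₁t} with decay rate λ₁ ≈ 1.07.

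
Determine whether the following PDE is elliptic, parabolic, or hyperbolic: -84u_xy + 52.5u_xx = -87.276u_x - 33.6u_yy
Rewriting in standard form: 52.5u_xx - 84u_xy + 33.6u_yy + 87.276u_x = 0. Coefficients: A = 52.5, B = -84, C = 33.6. B² - 4AC = 0, which is zero, so the equation is parabolic.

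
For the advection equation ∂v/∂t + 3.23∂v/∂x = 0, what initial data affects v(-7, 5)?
A single point: x = -23.15. The characteristic through (-7, 5) is x - 3.23t = const, so x = -7 - 3.23·5 = -23.15.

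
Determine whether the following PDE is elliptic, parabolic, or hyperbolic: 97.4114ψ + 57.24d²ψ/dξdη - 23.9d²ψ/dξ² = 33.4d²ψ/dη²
Rewriting in standard form: -23.9d²ψ/dξ² + 57.24d²ψ/dξdη - 33.4d²ψ/dη² + 97.4114ψ = 0. Coefficients: A = -23.9, B = 57.24, C = -33.4. B² - 4AC = 83.3776, which is positive, so the equation is hyperbolic.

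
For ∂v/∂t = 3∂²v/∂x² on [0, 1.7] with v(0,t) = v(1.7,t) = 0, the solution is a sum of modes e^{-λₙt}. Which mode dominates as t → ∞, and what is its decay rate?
Eigenvalues: λₙ = 3n²π²/1.7².
First three modes:
  n=1: λ₁ = 3π²/1.7² ≈ 10.245
  n=2: λ₂ = 12π²/1.7² ≈ 40.981 (4× faster decay)
  n=3: λ₃ = 27π²/1.7² ≈ 92.207 (9× faster decay)
As t → ∞, higher modes decay exponentially faster. The n=1 mode dominates: v ~ c₁ sin(πx/1.7) e^{-λ₁t}.
Decay rate: λ₁ = 3π²/1.7² ≈ 10.245.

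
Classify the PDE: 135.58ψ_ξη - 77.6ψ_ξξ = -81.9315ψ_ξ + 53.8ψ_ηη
Rewriting in standard form: -77.6ψ_ξξ + 135.58ψ_ξη - 53.8ψ_ηη + 81.9315ψ_ξ = 0. A = -77.6, B = 135.58, C = -53.8. Discriminant B² - 4AC = 1682.4164. Since 1682.4164 > 0, hyperbolic.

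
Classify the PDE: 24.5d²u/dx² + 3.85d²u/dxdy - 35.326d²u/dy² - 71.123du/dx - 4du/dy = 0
A = 24.5, B = 3.85, C = -35.326. Discriminant B² - 4AC = 3476.7705. Since 3476.7705 > 0, hyperbolic.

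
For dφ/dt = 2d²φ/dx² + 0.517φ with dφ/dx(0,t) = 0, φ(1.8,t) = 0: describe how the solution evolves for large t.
φ → 0. Diffusion dominates reaction (r=0.517 < κπ²/(4L²)≈1.52); solution decays.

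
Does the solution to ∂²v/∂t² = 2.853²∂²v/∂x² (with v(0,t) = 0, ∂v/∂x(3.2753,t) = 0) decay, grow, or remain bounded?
v oscillates (no decay). Energy is conserved; the solution oscillates indefinitely as standing waves.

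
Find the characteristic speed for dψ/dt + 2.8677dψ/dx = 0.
Speed = 2.8677. Information travels along x - 2.8677t = const (rightward).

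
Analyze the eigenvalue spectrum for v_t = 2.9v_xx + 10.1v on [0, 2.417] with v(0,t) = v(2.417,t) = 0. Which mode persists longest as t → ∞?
Eigenvalues: λₙ = 2.9n²π²/2.417² - 10.1.
First three modes:
  n=1: λ₁ = 2.9π²/2.417² - 10.1 ≈ -5.201
  n=2: λ₂ = 11.6π²/2.417² - 10.1 ≈ 9.498
  n=3: λ₃ = 26.1π²/2.417² - 10.1 ≈ 33.995
Since 2.9π²/2.417² ≈ 4.899 < 10.1, λ₁ < 0.
The n=1 mode grows fastest (−λₙ is largest for n=1) → dominates.
Asymptotic: v ~ c₁ sin(πx/2.417) e^{5.201t} (exponential growth at rate −λ₁ ≈ 5.201).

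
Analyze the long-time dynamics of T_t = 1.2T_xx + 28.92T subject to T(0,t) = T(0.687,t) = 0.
Long-time behavior: T grows unboundedly. Reaction dominates diffusion (r=28.92 > κπ²/L²≈25.09); solution grows exponentially.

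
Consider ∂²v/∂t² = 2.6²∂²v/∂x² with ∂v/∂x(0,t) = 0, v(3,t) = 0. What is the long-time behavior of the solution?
As t → ∞, v oscillates (no decay). Energy is conserved; the solution oscillates indefinitely as standing waves.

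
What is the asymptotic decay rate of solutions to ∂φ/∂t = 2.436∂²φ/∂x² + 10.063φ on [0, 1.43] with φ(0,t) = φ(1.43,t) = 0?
Eigenvalues: λₙ = 2.436n²π²/1.43² - 10.063.
First three modes:
  n=1: λ₁ = 2.436π²/1.43² - 10.063 ≈ 1.694
  n=2: λ₂ = 9.744π²/1.43² - 10.063 ≈ 36.966
  n=3: λ₃ = 21.924π²/1.43² - 10.063 ≈ 95.752
Since 2.436π²/1.43² ≈ 11.757 > 10.063, all λₙ > 0.
The n=1 mode decays slowest → dominates as t → ∞.
Asymptotic: φ ~ c₁ sin(πx/1.43) e^{-λ₁t} with decay rate λ₁ ≈ 1.694.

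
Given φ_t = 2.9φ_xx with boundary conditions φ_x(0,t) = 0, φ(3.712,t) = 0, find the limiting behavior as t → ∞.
φ → 0. Heat escapes through the Dirichlet boundary.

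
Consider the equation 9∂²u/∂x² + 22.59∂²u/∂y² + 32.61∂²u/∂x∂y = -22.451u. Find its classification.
Rewriting in standard form: 9∂²u/∂x² + 32.61∂²u/∂x∂y + 22.59∂²u/∂y² + 22.451u = 0. Hyperbolic. (A = 9, B = 32.61, C = 22.59 gives B² - 4AC = 250.1721.)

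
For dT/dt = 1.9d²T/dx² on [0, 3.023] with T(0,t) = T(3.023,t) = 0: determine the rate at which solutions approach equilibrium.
Eigenvalues: λₙ = 1.9n²π²/3.023².
First three modes:
  n=1: λ₁ = 1.9π²/3.023² ≈ 2.052
  n=2: λ₂ = 7.6π²/3.023² ≈ 8.208 (4× faster decay)
  n=3: λ₃ = 17.1π²/3.023² ≈ 18.468 (9× faster decay)
As t → ∞, higher modes decay exponentially faster. The n=1 mode dominates: T ~ c₁ sin(πx/3.023) e^{-λ₁t}.
Decay rate: λ₁ = 1.9π²/3.023² ≈ 2.052.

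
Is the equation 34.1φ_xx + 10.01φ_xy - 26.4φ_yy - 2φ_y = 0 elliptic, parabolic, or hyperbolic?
Computing B² - 4AC with A = 34.1, B = 10.01, C = -26.4: discriminant = 3701.1601 (positive). Answer: hyperbolic.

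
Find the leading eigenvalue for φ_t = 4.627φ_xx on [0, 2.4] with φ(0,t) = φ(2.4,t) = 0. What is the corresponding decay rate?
Eigenvalues: λₙ = 4.627n²π²/2.4².
First three modes:
  n=1: λ₁ = 4.627π²/2.4² ≈ 7.928
  n=2: λ₂ = 18.508π²/2.4² ≈ 31.713 (4× faster decay)
  n=3: λ₃ = 41.643π²/2.4² ≈ 71.354 (9× faster decay)
As t → ∞, higher modes decay exponentially faster. The n=1 mode dominates: φ ~ c₁ sin(πx/2.4) e^{-λ₁t}.
Decay rate: λ₁ = 4.627π²/2.4² ≈ 7.928.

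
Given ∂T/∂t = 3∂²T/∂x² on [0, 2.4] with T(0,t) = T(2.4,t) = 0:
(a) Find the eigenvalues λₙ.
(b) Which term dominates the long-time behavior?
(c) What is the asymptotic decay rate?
Eigenvalues: λₙ = 3n²π²/2.4².
First three modes:
  n=1: λ₁ = 3π²/2.4² ≈ 5.14
  n=2: λ₂ = 12π²/2.4² ≈ 20.562 (4× faster decay)
  n=3: λ₃ = 27π²/2.4² ≈ 46.264 (9× faster decay)
As t → ∞, higher modes decay exponentially faster. The n=1 mode dominates: T ~ c₁ sin(πx/2.4) e^{-λ₁t}.
Decay rate: λ₁ = 3π²/2.4² ≈ 5.14.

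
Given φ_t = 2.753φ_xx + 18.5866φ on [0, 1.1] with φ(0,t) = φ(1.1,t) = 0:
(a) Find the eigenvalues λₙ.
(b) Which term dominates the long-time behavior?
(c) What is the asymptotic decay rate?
Eigenvalues: λₙ = 2.753n²π²/1.1² - 18.5866.
First three modes:
  n=1: λ₁ = 2.753π²/1.1² - 18.5866 ≈ 3.869
  n=2: λ₂ = 11.012π²/1.1² - 18.5866 ≈ 71.235
  n=3: λ₃ = 24.777π²/1.1² - 18.5866 ≈ 183.512
Since 2.753π²/1.1² ≈ 22.455 > 18.5866, all λₙ > 0.
The n=1 mode decays slowest → dominates as t → ∞.
Asymptotic: φ ~ c₁ sin(πx/1.1) e^{-λ₁t} with decay rate λ₁ ≈ 3.869.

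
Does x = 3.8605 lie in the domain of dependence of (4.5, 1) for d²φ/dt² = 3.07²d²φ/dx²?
Yes. The domain of dependence is [1.43, 7.57], and 3.8605 ∈ [1.43, 7.57].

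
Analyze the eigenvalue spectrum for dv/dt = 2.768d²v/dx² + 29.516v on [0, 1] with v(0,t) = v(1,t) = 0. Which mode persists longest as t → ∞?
Eigenvalues: λₙ = 2.768n²π²/1² - 29.516.
First three modes:
  n=1: λ₁ = 2.768π² - 29.516 ≈ -2.197
  n=2: λ₂ = 11.072π² - 29.516 ≈ 79.76
  n=3: λ₃ = 24.912π² - 29.516 ≈ 216.356
Since 2.768π² ≈ 27.319 < 29.516, λ₁ < 0.
The n=1 mode grows fastest (−λₙ is largest for n=1) → dominates.
Asymptotic: v ~ c₁ sin(πx/1) e^{2.197t} (exponential growth at rate −λ₁ ≈ 2.197).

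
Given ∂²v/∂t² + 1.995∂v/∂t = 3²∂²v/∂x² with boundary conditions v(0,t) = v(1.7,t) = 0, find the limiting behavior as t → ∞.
v → 0. Damping (γ=1.995) dissipates energy; oscillations decay exponentially.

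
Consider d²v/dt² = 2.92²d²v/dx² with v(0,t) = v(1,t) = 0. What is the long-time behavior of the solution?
As t → ∞, v oscillates (no decay). Energy is conserved; the solution oscillates indefinitely as standing waves.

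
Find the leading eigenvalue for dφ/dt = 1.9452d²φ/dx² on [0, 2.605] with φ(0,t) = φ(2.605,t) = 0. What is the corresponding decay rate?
Eigenvalues: λₙ = 1.9452n²π²/2.605².
First three modes:
  n=1: λ₁ = 1.9452π²/2.605² ≈ 2.829
  n=2: λ₂ = 7.7808π²/2.605² ≈ 11.316 (4× faster decay)
  n=3: λ₃ = 17.5068π²/2.605² ≈ 25.462 (9× faster decay)
As t → ∞, higher modes decay exponentially faster. The n=1 mode dominates: φ ~ c₁ sin(πx/2.605) e^{-λ₁t}.
Decay rate: λ₁ = 1.9452π²/2.605² ≈ 2.829.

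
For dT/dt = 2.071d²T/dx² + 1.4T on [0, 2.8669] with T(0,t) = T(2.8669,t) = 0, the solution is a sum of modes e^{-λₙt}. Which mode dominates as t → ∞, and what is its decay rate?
Eigenvalues: λₙ = 2.071n²π²/2.8669² - 1.4.
First three modes:
  n=1: λ₁ = 2.071π²/2.8669² - 1.4 ≈ 1.087
  n=2: λ₂ = 8.284π²/2.8669² - 1.4 ≈ 8.548
  n=3: λ₃ = 18.639π²/2.8669² - 1.4 ≈ 20.982
Since 2.071π²/2.8669² ≈ 2.487 > 1.4, all λₙ > 0.
The n=1 mode decays slowest → dominates as t → ∞.
Asymptotic: T ~ c₁ sin(πx/2.8669) e^{-λ₁t} with decay rate λ₁ ≈ 1.087.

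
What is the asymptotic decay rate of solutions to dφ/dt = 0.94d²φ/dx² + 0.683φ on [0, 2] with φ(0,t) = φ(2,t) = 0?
Eigenvalues: λₙ = 0.94n²π²/2² - 0.683.
First three modes:
  n=1: λ₁ = 0.94π²/2² - 0.683 ≈ 1.636
  n=2: λ₂ = 3.76π²/2² - 0.683 ≈ 8.594
  n=3: λ₃ = 8.46π²/2² - 0.683 ≈ 20.191
Since 0.94π²/2² ≈ 2.319 > 0.683, all λₙ > 0.
The n=1 mode decays slowest → dominates as t → ∞.
Asymptotic: φ ~ c₁ sin(πx/2) e^{-λ₁t} with decay rate λ₁ ≈ 1.636.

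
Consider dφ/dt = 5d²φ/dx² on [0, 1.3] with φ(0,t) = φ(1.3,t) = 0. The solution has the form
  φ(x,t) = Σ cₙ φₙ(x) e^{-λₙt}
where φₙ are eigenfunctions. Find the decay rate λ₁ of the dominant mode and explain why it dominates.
Eigenvalues: λₙ = 5n²π²/1.3².
First three modes:
  n=1: λ₁ = 5π²/1.3² ≈ 29.2
  n=2: λ₂ = 20π²/1.3² ≈ 116.8 (4× faster decay)
  n=3: λ₃ = 45π²/1.3² ≈ 262.8 (9× faster decay)
As t → ∞, higher modes decay exponentially faster. The n=1 mode dominates: φ ~ c₁ sin(πx/1.3) e^{-λ₁t}.
Decay rate: λ₁ = 5π²/1.3² ≈ 29.2.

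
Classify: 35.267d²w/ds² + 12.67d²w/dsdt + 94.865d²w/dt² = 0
Elliptic (discriminant = -13221.88692).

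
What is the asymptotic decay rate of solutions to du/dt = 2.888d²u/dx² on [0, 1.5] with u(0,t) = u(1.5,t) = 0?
Eigenvalues: λₙ = 2.888n²π²/1.5².
First three modes:
  n=1: λ₁ = 2.888π²/1.5² ≈ 12.668
  n=2: λ₂ = 11.552π²/1.5² ≈ 50.673 (4× faster decay)
  n=3: λ₃ = 25.992π²/1.5² ≈ 114.014 (9× faster decay)
As t → ∞, higher modes decay exponentially faster. The n=1 mode dominates: u ~ c₁ sin(πx/1.5) e^{-λ₁t}.
Decay rate: λ₁ = 2.888π²/1.5² ≈ 12.668.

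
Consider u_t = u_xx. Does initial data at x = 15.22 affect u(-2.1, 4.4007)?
Yes, for any finite x. The heat equation has infinite propagation speed, so all initial data affects all points at any t > 0.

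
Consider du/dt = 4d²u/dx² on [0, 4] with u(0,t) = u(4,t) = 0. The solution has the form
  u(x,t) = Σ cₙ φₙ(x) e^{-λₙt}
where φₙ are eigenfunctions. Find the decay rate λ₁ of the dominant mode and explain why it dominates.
Eigenvalues: λₙ = 4n²π²/4².
First three modes:
  n=1: λ₁ = 4π²/4² ≈ 2.467
  n=2: λ₂ = 16π²/4² ≈ 9.87 (4× faster decay)
  n=3: λ₃ = 36π²/4² ≈ 22.207 (9× faster decay)
As t → ∞, higher modes decay exponentially faster. The n=1 mode dominates: u ~ c₁ sin(πx/4) e^{-λ₁t}.
Decay rate: λ₁ = 4π²/4² ≈ 2.467.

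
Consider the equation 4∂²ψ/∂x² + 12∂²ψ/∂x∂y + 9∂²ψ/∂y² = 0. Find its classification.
Parabolic. (A = 4, B = 12, C = 9 gives B² - 4AC = 0.)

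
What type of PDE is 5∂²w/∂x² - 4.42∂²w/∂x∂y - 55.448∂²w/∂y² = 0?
With A = 5, B = -4.42, C = -55.448, the discriminant is 1128.4964. This is a hyperbolic PDE.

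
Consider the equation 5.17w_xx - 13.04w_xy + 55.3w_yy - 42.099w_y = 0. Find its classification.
Elliptic. (A = 5.17, B = -13.04, C = 55.3 gives B² - 4AC = -973.5624.)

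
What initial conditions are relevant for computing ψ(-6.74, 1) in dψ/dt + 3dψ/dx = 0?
A single point: x = -9.74. The characteristic through (-6.74, 1) is x - 3t = const, so x = -6.74 - 3·1 = -9.74.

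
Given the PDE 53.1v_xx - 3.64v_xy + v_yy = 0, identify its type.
The second-order coefficients are A = 53.1, B = -3.64, C = 1. Since B² - 4AC = -199.1504 < 0, this is an elliptic PDE.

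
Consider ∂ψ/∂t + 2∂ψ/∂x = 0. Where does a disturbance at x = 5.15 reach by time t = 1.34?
At x = 7.83. The characteristic carries data from (5.15, 0) to (7.83, 1.34).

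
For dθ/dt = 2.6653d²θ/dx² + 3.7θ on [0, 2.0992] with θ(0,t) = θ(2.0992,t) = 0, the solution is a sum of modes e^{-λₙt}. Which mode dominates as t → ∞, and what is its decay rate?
Eigenvalues: λₙ = 2.6653n²π²/2.0992² - 3.7.
First three modes:
  n=1: λ₁ = 2.6653π²/2.0992² - 3.7 ≈ 2.27
  n=2: λ₂ = 10.6612π²/2.0992² - 3.7 ≈ 20.178
  n=3: λ₃ = 23.9877π²/2.0992² - 3.7 ≈ 50.026
Since 2.6653π²/2.0992² ≈ 5.97 > 3.7, all λₙ > 0.
The n=1 mode decays slowest → dominates as t → ∞.
Asymptotic: θ ~ c₁ sin(πx/2.0992) e^{-λ₁t} with decay rate λ₁ ≈ 2.27.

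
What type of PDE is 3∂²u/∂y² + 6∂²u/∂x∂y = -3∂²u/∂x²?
Rewriting in standard form: 3∂²u/∂x² + 6∂²u/∂x∂y + 3∂²u/∂y² = 0. With A = 3, B = 6, C = 3, the discriminant is 0. This is a parabolic PDE.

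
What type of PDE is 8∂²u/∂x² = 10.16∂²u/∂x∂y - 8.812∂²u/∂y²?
Rewriting in standard form: 8∂²u/∂x² - 10.16∂²u/∂x∂y + 8.812∂²u/∂y² = 0. With A = 8, B = -10.16, C = 8.812, the discriminant is -178.7584. This is an elliptic PDE.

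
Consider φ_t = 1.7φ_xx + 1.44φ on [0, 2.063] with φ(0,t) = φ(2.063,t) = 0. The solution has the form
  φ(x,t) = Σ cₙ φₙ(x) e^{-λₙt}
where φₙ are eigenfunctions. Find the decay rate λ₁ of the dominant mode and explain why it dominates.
Eigenvalues: λₙ = 1.7n²π²/2.063² - 1.44.
First three modes:
  n=1: λ₁ = 1.7π²/2.063² - 1.44 ≈ 2.502
  n=2: λ₂ = 6.8π²/2.063² - 1.44 ≈ 14.329
  n=3: λ₃ = 15.3π²/2.063² - 1.44 ≈ 34.041
Since 1.7π²/2.063² ≈ 3.942 > 1.44, all λₙ > 0.
The n=1 mode decays slowest → dominates as t → ∞.
Asymptotic: φ ~ c₁ sin(πx/2.063) e^{-λ₁t} with decay rate λ₁ ≈ 2.502.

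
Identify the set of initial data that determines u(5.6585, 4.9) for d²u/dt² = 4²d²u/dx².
Domain of dependence: [-13.9415, 25.2585]. Signals travel at speed 4, so data within |x - 5.6585| ≤ 4·4.9 = 19.6 can reach the point.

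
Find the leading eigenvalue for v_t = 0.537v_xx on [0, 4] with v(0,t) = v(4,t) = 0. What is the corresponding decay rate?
Eigenvalues: λₙ = 0.537n²π²/4².
First three modes:
  n=1: λ₁ = 0.537π²/4² ≈ 0.331
  n=2: λ₂ = 2.148π²/4² ≈ 1.325 (4× faster decay)
  n=3: λ₃ = 4.833π²/4² ≈ 2.981 (9× faster decay)
As t → ∞, higher modes decay exponentially faster. The n=1 mode dominates: v ~ c₁ sin(πx/4) e^{-λ₁t}.
Decay rate: λ₁ = 0.537π²/4² ≈ 0.331.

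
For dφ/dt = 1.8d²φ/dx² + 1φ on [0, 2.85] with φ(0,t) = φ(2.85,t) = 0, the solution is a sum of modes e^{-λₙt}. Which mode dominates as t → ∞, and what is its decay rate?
Eigenvalues: λₙ = 1.8n²π²/2.85² - 1.
First three modes:
  n=1: λ₁ = 1.8π²/2.85² - 1 ≈ 1.187
  n=2: λ₂ = 7.2π²/2.85² - 1 ≈ 7.749
  n=3: λ₃ = 16.2π²/2.85² - 1 ≈ 18.685
Since 1.8π²/2.85² ≈ 2.187 > 1, all λₙ > 0.
The n=1 mode decays slowest → dominates as t → ∞.
Asymptotic: φ ~ c₁ sin(πx/2.85) e^{-λ₁t} with decay rate λ₁ ≈ 1.187.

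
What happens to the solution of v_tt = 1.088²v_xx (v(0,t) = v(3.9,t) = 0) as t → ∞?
v oscillates (no decay). Energy is conserved; the solution oscillates indefinitely as standing waves.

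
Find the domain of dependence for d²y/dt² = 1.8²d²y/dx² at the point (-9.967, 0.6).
Domain of dependence: [-11.047, -8.887]. Signals travel at speed 1.8, so data within |x - -9.967| ≤ 1.8·0.6 = 1.08 can reach the point.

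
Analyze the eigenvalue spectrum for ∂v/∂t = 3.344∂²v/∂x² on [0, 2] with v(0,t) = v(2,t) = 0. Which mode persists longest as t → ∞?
Eigenvalues: λₙ = 3.344n²π²/2².
First three modes:
  n=1: λ₁ = 3.344π²/2² ≈ 8.251
  n=2: λ₂ = 13.376π²/2² ≈ 33.004 (4× faster decay)
  n=3: λ₃ = 30.096π²/2² ≈ 74.259 (9× faster decay)
As t → ∞, higher modes decay exponentially faster. The n=1 mode dominates: v ~ c₁ sin(πx/2) e^{-λ₁t}.
Decay rate: λ₁ = 3.344π²/2² ≈ 8.251.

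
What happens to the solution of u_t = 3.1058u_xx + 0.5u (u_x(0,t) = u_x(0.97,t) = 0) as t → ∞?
u grows unboundedly. With Neumann BCs the constant mode has diffusion eigenvalue 0, so any r > 0 makes it grow like e^(0.5t); solution grows exponentially.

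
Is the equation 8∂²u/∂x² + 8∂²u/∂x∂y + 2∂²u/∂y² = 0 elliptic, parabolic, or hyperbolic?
Computing B² - 4AC with A = 8, B = 8, C = 2: discriminant = 0 (zero). Answer: parabolic.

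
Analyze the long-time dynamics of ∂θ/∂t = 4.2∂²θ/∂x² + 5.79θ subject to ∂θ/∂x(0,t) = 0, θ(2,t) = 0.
Long-time behavior: θ grows unboundedly. Reaction dominates diffusion (r=5.79 > κπ²/(4L²)≈2.59); solution grows exponentially.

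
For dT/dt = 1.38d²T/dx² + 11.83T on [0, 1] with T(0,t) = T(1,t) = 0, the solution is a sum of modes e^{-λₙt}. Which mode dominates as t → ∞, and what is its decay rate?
Eigenvalues: λₙ = 1.38n²π²/1² - 11.83.
First three modes:
  n=1: λ₁ = 1.38π² - 11.83 ≈ 1.79
  n=2: λ₂ = 5.52π² - 11.83 ≈ 42.65
  n=3: λ₃ = 12.42π² - 11.83 ≈ 110.75
Since 1.38π² ≈ 13.62 > 11.83, all λₙ > 0.
The n=1 mode decays slowest → dominates as t → ∞.
Asymptotic: T ~ c₁ sin(πx/1) e^{-λ₁t} with decay rate λ₁ ≈ 1.79.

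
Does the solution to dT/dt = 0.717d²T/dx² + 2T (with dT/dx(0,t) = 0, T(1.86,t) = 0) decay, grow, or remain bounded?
T grows unboundedly. Reaction dominates diffusion (r=2 > κπ²/(4L²)≈0.51); solution grows exponentially.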